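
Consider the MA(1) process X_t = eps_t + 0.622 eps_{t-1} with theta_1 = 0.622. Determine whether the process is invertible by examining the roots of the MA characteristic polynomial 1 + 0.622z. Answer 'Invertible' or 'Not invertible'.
\text{Invertible}

The MA(q) characteristic polynomial is P(z) = 1 + 0.622z.
Invertibility requires all roots to lie outside the unit circle, i.e. |z| > 1 for every root.
This is linear in z: 1 + (0.622) z = 0  =>  z = -1/(0.622) = -1.607717,  |z| = 1.607717.
Moduli of all roots: 1.6077.
All moduli strictly greater than 1? Yes.
Verdict: Invertible.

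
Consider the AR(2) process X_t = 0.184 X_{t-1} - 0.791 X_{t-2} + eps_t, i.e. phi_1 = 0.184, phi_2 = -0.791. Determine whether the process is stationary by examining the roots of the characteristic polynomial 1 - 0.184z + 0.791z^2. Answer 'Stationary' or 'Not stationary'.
\text{Stationary}

The AR(p) characteristic polynomial is P(z) = 1 - 0.184z + 0.791z^2.
Stationarity requires all roots to lie outside the unit circle, i.e. |z| > 1 for every root.
Set 1 + (-0.184) z + (0.791) z^2 = 0, i.e. a z^2 + b z + c = 0 with a = 0.791, b = -0.184, c = 1.
Discriminant D = b^2 - 4ac = (-0.184)^2 - 4*(0.791)*1 = 0.033856 - (3.164) = -3.130144.
D < 0, so the roots are the complex-conjugate pair z = (-b +/- i sqrt(-D)) / (2a) = 0.1163 +/- 1.1183i.
For a conjugate pair |z|^2 = z * conj(z) = (product of roots) = c/a = 1/(0.791) = 1.264223, so |z| = sqrt(1.264223) = 1.1244 for both roots.
Moduli of all roots: 1.1244, 1.1244.
All moduli strictly greater than 1? Yes.
Verdict: Stationary.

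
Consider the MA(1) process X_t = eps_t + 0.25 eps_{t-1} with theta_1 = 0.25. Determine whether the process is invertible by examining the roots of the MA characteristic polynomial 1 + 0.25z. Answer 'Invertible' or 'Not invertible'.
\text{Invertible}

The MA(q) characteristic polynomial is P(z) = 1 + 0.25z.
Invertibility requires all roots to lie outside the unit circle, i.e. |z| > 1 for every root.
This is linear in z: 1 + (0.25) z = 0  =>  z = -1/(0.25) = -4,  |z| = 4.
Moduli of all roots: 4.0000.
All moduli strictly greater than 1? Yes.
Verdict: Invertible.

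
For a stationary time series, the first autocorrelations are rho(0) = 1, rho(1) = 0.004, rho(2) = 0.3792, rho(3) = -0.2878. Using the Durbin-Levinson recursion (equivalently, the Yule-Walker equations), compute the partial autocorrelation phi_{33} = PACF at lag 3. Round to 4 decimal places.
\phi_{33} = -0.3390

The PACF at lag k is phi_{kk}, the last component of the solution
to the Yule-Walker system G_k phi = r_k where
  (G_k)_{ij} = rho(|i - j|), (r_k)_i = rho(i), i,j = 1..k.
Equivalently, Durbin-Levinson gives phi_{kk} iteratively:
  phi_{11} = rho(1)
  phi_{kk} = [rho(k) - sum_{j=1..k-1} phi_{k-1,j} rho(k-j)]
            / [1 - sum_{j=1..k-1} phi_{k-1,j} rho(j)],
  phi_{k,j} = phi_{k-1,j} - phi_{kk} phi_{k-1,k-j},  j = 1..k-1.
Step k = 1:
  phi_11 = rho(1) = 0.004.
Step k = 2:
  phi_22 = [rho(2) - phi_11 rho(1)] / [1 - phi_11 rho(1)] = [0.3792 - (0.004)(0.004)] / [1 - (0.004)(0.004)]
         = 0.379184 / 0.999984 = 0.37919.
  Update: phi_21 = phi_11 - phi_22 phi_11 = 0.004 - (0.37919)(0.004) = 0.002483.
Step k = 3:
  phi_33 = [rho(3) - phi_21 rho(2) - phi_22 rho(1)] / [1 - phi_21 rho(1) - phi_22 rho(2)]
    numerator   = -0.2878 - (0.002483)(0.3792) - (0.37919)(0.004) = -0.2902584
    denominator = 1 - (0.002483)(0.004) - (0.37919)(0.3792) = 0.85620119
  phi_33 = -0.2902584 / 0.85620119 = -0.339.
Therefore phi_{33} = -0.3390.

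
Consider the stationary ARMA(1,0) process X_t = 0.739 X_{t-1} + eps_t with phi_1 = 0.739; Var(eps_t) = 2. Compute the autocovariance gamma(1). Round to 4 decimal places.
\gamma(1) = 3.2564

Multiply the model equation by X_{t-k} and take expectations. With theta_0 = psi_0 = 1 and psi_j the MA(infinity) weights, this gives
  gamma(k) - sum_i phi_i gamma(k-i) = c_k,
  c_k = sigma^2 * sum_{j=k..q} theta_j psi_{j-k}   (c_k = 0 for k > q),
using gamma(-m) = gamma(m).
Pure AR (q = 0): c_0 = sigma^2 = 2, c_k = 0 for k >= 1.
Equations for k = 0 and k = 1 (AR order 1):
  gamma(0) = phi_1 gamma(1) + c_0
  gamma(1) = phi_1 gamma(0) + c_1
Substituting the second into the first: gamma(0) (1 - phi_1^2) = c_0 + phi_1 c_1, so
  gamma(0) = c_0 / (1 - phi_1^2) = 2 / (1 - (0.739)^2) = 2 / 0.453879 = 4.406461.
  gamma(1) = phi_1 gamma(0) = (0.739)(4.406461) = 3.256374.
Therefore gamma(1) = 3.2564 (to 4 decimal places).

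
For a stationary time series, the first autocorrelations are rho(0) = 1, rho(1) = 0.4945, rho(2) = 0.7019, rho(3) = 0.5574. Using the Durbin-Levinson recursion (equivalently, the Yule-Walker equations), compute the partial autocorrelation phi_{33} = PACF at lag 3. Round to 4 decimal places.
\phi_{33} = 0.2530

The PACF at lag k is phi_{kk}, the last component of the solution
to the Yule-Walker system G_k phi = r_k where
  (G_k)_{ij} = rho(|i - j|), (r_k)_i = rho(i), i,j = 1..k.
Equivalently, Durbin-Levinson gives phi_{kk} iteratively:
  phi_{11} = rho(1)
  phi_{kk} = [rho(k) - sum_{j=1..k-1} phi_{k-1,j} rho(k-j)]
            / [1 - sum_{j=1..k-1} phi_{k-1,j} rho(j)],
  phi_{k,j} = phi_{k-1,j} - phi_{kk} phi_{k-1,k-j},  j = 1..k-1.
Step k = 1:
  phi_11 = rho(1) = 0.4945.
Step k = 2:
  phi_22 = [rho(2) - phi_11 rho(1)] / [1 - phi_11 rho(1)] = [0.7019 - (0.4945)(0.4945)] / [1 - (0.4945)(0.4945)]
         = 0.45736975 / 0.75546975 = 0.605411.
  Update: phi_21 = phi_11 - phi_22 phi_11 = 0.4945 - (0.605411)(0.4945) = 0.195124.
Step k = 3:
  phi_33 = [rho(3) - phi_21 rho(2) - phi_22 rho(1)] / [1 - phi_21 rho(1) - phi_22 rho(2)]
    numerator   = 0.5574 - (0.195124)(0.7019) - (0.605411)(0.4945) = 0.12106653
    denominator = 1 - (0.195124)(0.4945) - (0.605411)(0.7019) = 0.47857304
  phi_33 = 0.12106653 / 0.47857304 = 0.253.
Therefore phi_{33} = 0.2530.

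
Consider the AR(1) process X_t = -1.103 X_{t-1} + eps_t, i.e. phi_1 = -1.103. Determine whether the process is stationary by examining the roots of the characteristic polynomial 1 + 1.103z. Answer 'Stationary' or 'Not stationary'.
\text{Not stationary}

The AR(p) characteristic polynomial is P(z) = 1 + 1.103z.
Stationarity requires all roots to lie outside the unit circle, i.e. |z| > 1 for every root.
This is linear in z: 1 + (1.103) z = 0  =>  z = -1/(1.103) = -0.906618,  |z| = 0.906618.
Moduli of all roots: 0.9066.
All moduli strictly greater than 1? No.
Verdict: Not stationary.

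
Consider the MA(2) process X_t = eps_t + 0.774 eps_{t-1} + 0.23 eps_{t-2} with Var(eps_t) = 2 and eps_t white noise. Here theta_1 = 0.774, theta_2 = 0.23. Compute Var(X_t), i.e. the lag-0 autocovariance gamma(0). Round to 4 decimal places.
\gamma(0) = 3.3040

For an MA(q) process X_t = eps_t + sum_i theta_i eps_{t-i} with
Var(eps_t) = sigma^2, the variance is
  gamma(0) = sigma^2 * (1 + sum_i theta_i^2).
  sum_i theta_i^2 = (0.774)^2 + (0.23)^2 = 0.599076 + 0.0529 = 0.651976.
  gamma(0) = 2 * (1 + 0.651976) = 2 * 1.651976 = 3.303952, which rounds to 3.3040.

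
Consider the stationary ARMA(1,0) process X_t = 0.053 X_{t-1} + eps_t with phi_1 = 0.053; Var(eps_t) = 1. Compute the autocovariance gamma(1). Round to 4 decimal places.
\gamma(1) = 0.0531

Multiply the model equation by X_{t-k} and take expectations. With theta_0 = psi_0 = 1 and psi_j the MA(infinity) weights, this gives
  gamma(k) - sum_i phi_i gamma(k-i) = c_k,
  c_k = sigma^2 * sum_{j=k..q} theta_j psi_{j-k}   (c_k = 0 for k > q),
using gamma(-m) = gamma(m).
Pure AR (q = 0): c_0 = sigma^2 = 1, c_k = 0 for k >= 1.
Equations for k = 0 and k = 1 (AR order 1):
  gamma(0) = phi_1 gamma(1) + c_0
  gamma(1) = phi_1 gamma(0) + c_1
Substituting the second into the first: gamma(0) (1 - phi_1^2) = c_0 + phi_1 c_1, so
  gamma(0) = c_0 / (1 - phi_1^2) = 1 / (1 - (0.053)^2) = 1 / 0.997191 = 1.002817.
  gamma(1) = phi_1 gamma(0) = (0.053)(1.002817) = 0.053149.
Therefore gamma(1) = 0.0531 (to 4 decimal places).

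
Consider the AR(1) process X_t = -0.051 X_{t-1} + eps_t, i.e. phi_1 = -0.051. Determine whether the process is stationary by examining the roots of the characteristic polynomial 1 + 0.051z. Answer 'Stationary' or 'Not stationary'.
\text{Stationary}

The AR(p) characteristic polynomial is P(z) = 1 + 0.051z.
Stationarity requires all roots to lie outside the unit circle, i.e. |z| > 1 for every root.
This is linear in z: 1 + (0.051) z = 0  =>  z = -1/(0.051) = -19.607843,  |z| = 19.607843.
Moduli of all roots: 19.6078.
All moduli strictly greater than 1? Yes.
Verdict: Stationary.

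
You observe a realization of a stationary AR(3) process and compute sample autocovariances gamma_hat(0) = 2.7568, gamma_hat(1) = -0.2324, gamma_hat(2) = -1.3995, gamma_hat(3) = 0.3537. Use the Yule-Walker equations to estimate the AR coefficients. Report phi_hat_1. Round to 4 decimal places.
\hat\phi_{1} = -0.1140

The Yule-Walker equations for an AR(p) process read, in matrix form,
  Gamma_p phi = r_p,   with   (Gamma_p)_{ij} = gamma(|i - j|),
                       (r_p)_i = gamma(i),   i,j = 1..p.
Substitute the sample gammas (Toeplitz matrix and right-hand side of size 3):
  Gamma_p = [[2.7568, -0.2324, -1.3995], [-0.2324, 2.7568, -0.2324], [-1.3995, -0.2324, 2.7568]]
  r_p     = [-0.2324, -1.3995, 0.3537]
Written out (R1..R3):
  (R1) 2.7568 phi_1 - 0.2324 phi_2 - 1.3995 phi_3 = -0.2324
  (R2) -0.2324 phi_1 + 2.7568 phi_2 - 0.2324 phi_3 = -1.3995
  (R3) -1.3995 phi_1 - 0.2324 phi_2 + 2.7568 phi_3 = 0.3537
Gaussian elimination:
  R2 <- R2 - (-0.2324/2.7568) R1 = R2 - (-0.084301) R1:  2.737209 phi_2 - 0.350379 phi_3 = -1.419091
  R3 <- R3 - (-1.3995/2.7568) R1 = R3 - (-0.507654) R1:  -0.350379 phi_2 + 2.046339 phi_3 = 0.235721
  R3 <- R3 - (-0.350379/2.737209) R2 = R3 - (-0.128006) R2:  2.001488 phi_3 = 0.054069
Back-substitution:
  phi_hat_3 = 0.054069 / 2.001488 = 0.027015
  phi_hat_2 = (-1.419091 - (-0.350379)(0.027015)) / 2.737209 = -0.514987
  phi_hat_1 = (-0.2324 - (-0.2324)(-0.514987) - (-1.3995)(0.027015)) / 2.7568 = -0.114
So phi_hat = [-0.1140, -0.5150, 0.0270].
Therefore phi_hat_1 = -0.1140.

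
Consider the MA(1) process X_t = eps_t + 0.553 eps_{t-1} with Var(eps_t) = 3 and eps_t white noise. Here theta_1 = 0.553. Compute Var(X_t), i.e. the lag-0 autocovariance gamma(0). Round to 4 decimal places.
\gamma(0) = 3.9174

For an MA(q) process X_t = eps_t + sum_i theta_i eps_{t-i} with
Var(eps_t) = sigma^2, the variance is
  gamma(0) = sigma^2 * (1 + sum_i theta_i^2).
  sum_i theta_i^2 = (0.553)^2 = 0.305809.
  gamma(0) = 3 * (1 + 0.305809) = 3 * 1.305809 = 3.917427, which rounds to 3.9174.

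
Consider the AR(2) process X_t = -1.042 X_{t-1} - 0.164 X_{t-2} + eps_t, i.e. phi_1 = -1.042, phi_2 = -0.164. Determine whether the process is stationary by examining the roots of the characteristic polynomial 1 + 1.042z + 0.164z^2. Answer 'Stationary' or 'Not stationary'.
\text{Stationary}

The AR(p) characteristic polynomial is P(z) = 1 + 1.042z + 0.164z^2.
Stationarity requires all roots to lie outside the unit circle, i.e. |z| > 1 for every root.
Set 1 + (1.042) z + (0.164) z^2 = 0, i.e. a z^2 + b z + c = 0 with a = 0.164, b = 1.042, c = 1.
Discriminant D = b^2 - 4ac = (1.042)^2 - 4*(0.164)*1 = 1.085764 - (0.656) = 0.429764.
D >= 0, so the roots are real: z = (-b +/- sqrt(D)) / (2a) = (-1.042 +/- 0.655564) / (0.328).
  z_1 = (-1.042 + 0.655564) / (0.328) = -1.1782,   |z_1| = 1.1782.
  z_2 = (-1.042 - 0.655564) / (0.328) = -5.1755,   |z_2| = 5.1755.
Moduli of all roots: 1.1782, 5.1755.
All moduli strictly greater than 1? Yes.
Verdict: Stationary.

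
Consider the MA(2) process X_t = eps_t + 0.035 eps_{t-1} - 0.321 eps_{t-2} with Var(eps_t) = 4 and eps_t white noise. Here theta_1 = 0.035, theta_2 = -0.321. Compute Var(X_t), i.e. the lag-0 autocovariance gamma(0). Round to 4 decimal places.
\gamma(0) = 4.4171

For an MA(q) process X_t = eps_t + sum_i theta_i eps_{t-i} with
Var(eps_t) = sigma^2, the variance is
  gamma(0) = sigma^2 * (1 + sum_i theta_i^2).
  sum_i theta_i^2 = (0.035)^2 + (-0.321)^2 = 0.001225 + 0.103041 = 0.104266.
  gamma(0) = 4 * (1 + 0.104266) = 4 * 1.104266 = 4.417064, which rounds to 4.4171.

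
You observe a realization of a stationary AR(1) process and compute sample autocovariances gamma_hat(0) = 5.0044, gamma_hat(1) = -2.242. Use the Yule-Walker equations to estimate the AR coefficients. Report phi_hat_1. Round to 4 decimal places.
\hat\phi_{1} = -0.4480

The Yule-Walker equations for an AR(p) process read, in matrix form,
  Gamma_p phi = r_p,   with   (Gamma_p)_{ij} = gamma(|i - j|),
                       (r_p)_i = gamma(i),   i,j = 1..p.
Substitute the sample gammas (Toeplitz matrix and right-hand side of size 1):
  Gamma_p = [[5.0044]]
  r_p     = [-2.242]
With p = 1 this is the single equation gamma(0) phi_1 = gamma(1):
  phi_hat_1 = gamma(1) / gamma(0) = -2.242 / 5.0044 = -0.4480.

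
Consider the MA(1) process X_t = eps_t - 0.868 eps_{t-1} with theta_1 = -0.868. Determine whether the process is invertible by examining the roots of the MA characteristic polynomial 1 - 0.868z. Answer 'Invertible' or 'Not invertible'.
\text{Invertible}

The MA(q) characteristic polynomial is P(z) = 1 - 0.868z.
Invertibility requires all roots to lie outside the unit circle, i.e. |z| > 1 for every root.
This is linear in z: 1 + (-0.868) z = 0  =>  z = -1/(-0.868) = 1.152074,  |z| = 1.152074.
Moduli of all roots: 1.1521.
All moduli strictly greater than 1? Yes.
Verdict: Invertible.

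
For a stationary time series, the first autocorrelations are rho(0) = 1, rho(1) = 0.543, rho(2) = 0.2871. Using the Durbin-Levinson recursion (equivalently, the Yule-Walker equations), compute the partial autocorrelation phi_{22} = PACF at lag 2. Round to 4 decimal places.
\phi_{22} = -0.0110

The PACF at lag k is phi_{kk}, the last component of the solution
to the Yule-Walker system G_k phi = r_k where
  (G_k)_{ij} = rho(|i - j|), (r_k)_i = rho(i), i,j = 1..k.
Equivalently, Durbin-Levinson gives phi_{kk} iteratively:
  phi_{11} = rho(1)
  phi_{kk} = [rho(k) - sum_{j=1..k-1} phi_{k-1,j} rho(k-j)]
            / [1 - sum_{j=1..k-1} phi_{k-1,j} rho(j)],
  phi_{k,j} = phi_{k-1,j} - phi_{kk} phi_{k-1,k-j},  j = 1..k-1.
Step k = 1:
  phi_11 = rho(1) = 0.543.
Step k = 2:
  phi_22 = [rho(2) - phi_11 rho(1)] / [1 - phi_11 rho(1)] = [0.2871 - (0.543)(0.543)] / [1 - (0.543)(0.543)]
         = -0.007749 / 0.705151 = -0.011.
Therefore phi_{22} = -0.0110.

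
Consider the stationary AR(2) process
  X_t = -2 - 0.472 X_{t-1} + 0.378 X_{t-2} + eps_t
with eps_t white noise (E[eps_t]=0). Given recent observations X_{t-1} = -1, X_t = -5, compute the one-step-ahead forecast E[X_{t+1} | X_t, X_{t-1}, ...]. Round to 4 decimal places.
E[X_{t+1} \mid \mathcal F_t] = -0.0180

For an AR(p) model X_t = c + sum_i phi_i X_{t-i} + eps_t, the
one-step-ahead conditional mean is
  E[X_{t+1} | X_t, ...] = c + sum_i phi_i X_{t+1-i}.
Substitute known values:
  E[X_{t+1} | ...] = -2 + (-0.472) * (-5) + (0.378) * (-1)
                   = -0.0180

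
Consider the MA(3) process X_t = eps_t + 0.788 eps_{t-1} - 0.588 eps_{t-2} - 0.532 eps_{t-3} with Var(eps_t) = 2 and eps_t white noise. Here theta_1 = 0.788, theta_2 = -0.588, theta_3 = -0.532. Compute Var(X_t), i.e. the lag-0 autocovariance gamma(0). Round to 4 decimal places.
\gamma(0) = 4.4994

For an MA(q) process X_t = eps_t + sum_i theta_i eps_{t-i} with
Var(eps_t) = sigma^2, the variance is
  gamma(0) = sigma^2 * (1 + sum_i theta_i^2).
  sum_i theta_i^2 = (0.788)^2 + (-0.588)^2 + (-0.532)^2 = 0.620944 + 0.345744 + 0.283024 = 1.249712.
  gamma(0) = 2 * (1 + 1.249712) = 2 * 2.249712 = 4.499424, which rounds to 4.4994.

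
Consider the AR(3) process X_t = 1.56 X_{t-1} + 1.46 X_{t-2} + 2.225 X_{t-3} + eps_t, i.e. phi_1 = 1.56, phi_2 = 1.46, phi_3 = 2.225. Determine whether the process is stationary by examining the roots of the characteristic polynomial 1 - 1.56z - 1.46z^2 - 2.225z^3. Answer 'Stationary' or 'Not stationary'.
\text{Not stationary}

The AR(p) characteristic polynomial is P(z) = 1 - 1.56z - 1.46z^2 - 2.225z^3.
Stationarity requires all roots to lie outside the unit circle, i.e. |z| > 1 for every root.
Degree 3: look for a simple real root z0 first, then factor out (1 - z/z0) and solve the remaining quadratic.
Testing z0 = 0.4: P(0.4) = 1 + (-1.56)(0.4) + (-1.46)(0.4)^2 + (-2.225)(0.4)^3
  = 1 + (-0.624) + (-0.2336) + (-0.1424) = 0.  So z_0 = 0.4 is a root, |z_0| = 0.4.
Divide out the factor (1 - 2.5 z) = (1 - z/z0) (since 1/z0 = 2.5):
  P(z) = (1 - 2.5 z)(1 + (0.94) z + (0.89) z^2)
  [check: z-coef 0.94 - (2.5) = -1.56; z^2-coef 0.89 - (2.5)(0.94) = -1.46; z^3-coef -(2.5)(0.89) = -2.225.]
Remaining roots from the quadratic factor 1 + (0.94) z + (0.89) z^2:
  Set 1 + (0.94) z + (0.89) z^2 = 0, i.e. a z^2 + b z + c = 0 with a = 0.89, b = 0.94, c = 1.
  Discriminant D = b^2 - 4ac = (0.94)^2 - 4*(0.89)*1 = 0.8836 - (3.56) = -2.6764.
  D < 0, so the roots are the complex-conjugate pair z = (-b +/- i sqrt(-D)) / (2a) = -0.5281 +/- 0.9191i.
  For a conjugate pair |z|^2 = z * conj(z) = (product of roots) = c/a = 1/(0.89) = 1.123596, so |z| = sqrt(1.123596) = 1.06 for both roots.
Moduli of all roots: 0.4000, 1.0600, 1.0600.
All moduli strictly greater than 1? No.
Verdict: Not stationary.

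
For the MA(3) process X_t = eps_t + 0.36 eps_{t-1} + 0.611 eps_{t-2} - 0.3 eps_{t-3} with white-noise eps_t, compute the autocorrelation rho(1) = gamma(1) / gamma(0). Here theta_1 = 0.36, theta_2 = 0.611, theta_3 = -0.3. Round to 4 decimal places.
\rho(1) = 0.2490

For an MA(q) process with theta_0 = 1, the autocovariance is
  gamma(k) = sigma^2 * sum_{i=0..q-k} theta_i * theta_{i+k},
and rho(k) = gamma(k) / gamma(0). Sigma^2 cancels.
  numerator   = (1)*(0.36) + (0.36)*(0.611) + (0.611)*(-0.3) = 0.39666.
  denominator = (1)^2 + (0.36)^2 + (0.611)^2 + (-0.3)^2 = 1.592921.
  rho(1) = 0.39666 / 1.592921 = 0.2490.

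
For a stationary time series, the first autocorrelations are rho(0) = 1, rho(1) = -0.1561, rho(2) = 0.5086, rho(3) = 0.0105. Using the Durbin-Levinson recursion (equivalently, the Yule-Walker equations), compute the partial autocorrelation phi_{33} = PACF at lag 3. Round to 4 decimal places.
\phi_{33} = 0.1740

The PACF at lag k is phi_{kk}, the last component of the solution
to the Yule-Walker system G_k phi = r_k where
  (G_k)_{ij} = rho(|i - j|), (r_k)_i = rho(i), i,j = 1..k.
Equivalently, Durbin-Levinson gives phi_{kk} iteratively:
  phi_{11} = rho(1)
  phi_{kk} = [rho(k) - sum_{j=1..k-1} phi_{k-1,j} rho(k-j)]
            / [1 - sum_{j=1..k-1} phi_{k-1,j} rho(j)],
  phi_{k,j} = phi_{k-1,j} - phi_{kk} phi_{k-1,k-j},  j = 1..k-1.
Step k = 1:
  phi_11 = rho(1) = -0.1561.
Step k = 2:
  phi_22 = [rho(2) - phi_11 rho(1)] / [1 - phi_11 rho(1)] = [0.5086 - (-0.1561)(-0.1561)] / [1 - (-0.1561)(-0.1561)]
         = 0.48423279 / 0.97563279 = 0.496327.
  Update: phi_21 = phi_11 - phi_22 phi_11 = -0.1561 - (0.496327)(-0.1561) = -0.078623.
Step k = 3:
  phi_33 = [rho(3) - phi_21 rho(2) - phi_22 rho(1)] / [1 - phi_21 rho(1) - phi_22 rho(2)]
    numerator   = 0.0105 - (-0.078623)(0.5086) - (0.496327)(-0.1561) = 0.12796447
    denominator = 1 - (-0.078623)(-0.1561) - (0.496327)(0.5086) = 0.73529503
  phi_33 = 0.12796447 / 0.73529503 = 0.174.
Therefore phi_{33} = 0.1740.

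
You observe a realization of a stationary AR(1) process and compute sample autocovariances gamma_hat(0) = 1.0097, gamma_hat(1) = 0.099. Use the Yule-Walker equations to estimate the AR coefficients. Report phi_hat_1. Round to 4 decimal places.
\hat\phi_{1} = 0.0980

The Yule-Walker equations for an AR(p) process read, in matrix form,
  Gamma_p phi = r_p,   with   (Gamma_p)_{ij} = gamma(|i - j|),
                       (r_p)_i = gamma(i),   i,j = 1..p.
Substitute the sample gammas (Toeplitz matrix and right-hand side of size 1):
  Gamma_p = [[1.0097]]
  r_p     = [0.099]
With p = 1 this is the single equation gamma(0) phi_1 = gamma(1):
  phi_hat_1 = gamma(1) / gamma(0) = 0.099 / 1.0097 = 0.0980.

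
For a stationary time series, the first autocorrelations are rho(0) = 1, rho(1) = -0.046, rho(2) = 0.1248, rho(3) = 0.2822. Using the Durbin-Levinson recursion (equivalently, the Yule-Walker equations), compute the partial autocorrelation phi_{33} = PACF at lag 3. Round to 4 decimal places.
\phi_{33} = 0.2980

The PACF at lag k is phi_{kk}, the last component of the solution
to the Yule-Walker system G_k phi = r_k where
  (G_k)_{ij} = rho(|i - j|), (r_k)_i = rho(i), i,j = 1..k.
Equivalently, Durbin-Levinson gives phi_{kk} iteratively:
  phi_{11} = rho(1)
  phi_{kk} = [rho(k) - sum_{j=1..k-1} phi_{k-1,j} rho(k-j)]
            / [1 - sum_{j=1..k-1} phi_{k-1,j} rho(j)],
  phi_{k,j} = phi_{k-1,j} - phi_{kk} phi_{k-1,k-j},  j = 1..k-1.
Step k = 1:
  phi_11 = rho(1) = -0.046.
Step k = 2:
  phi_22 = [rho(2) - phi_11 rho(1)] / [1 - phi_11 rho(1)] = [0.1248 - (-0.046)(-0.046)] / [1 - (-0.046)(-0.046)]
         = 0.122684 / 0.997884 = 0.122944.
  Update: phi_21 = phi_11 - phi_22 phi_11 = -0.046 - (0.122944)(-0.046) = -0.040345.
Step k = 3:
  phi_33 = [rho(3) - phi_21 rho(2) - phi_22 rho(1)] / [1 - phi_21 rho(1) - phi_22 rho(2)]
    numerator   = 0.2822 - (-0.040345)(0.1248) - (0.122944)(-0.046) = 0.29289043
    denominator = 1 - (-0.040345)(-0.046) - (0.122944)(0.1248) = 0.98280072
  phi_33 = 0.29289043 / 0.98280072 = 0.298.
Therefore phi_{33} = 0.2980.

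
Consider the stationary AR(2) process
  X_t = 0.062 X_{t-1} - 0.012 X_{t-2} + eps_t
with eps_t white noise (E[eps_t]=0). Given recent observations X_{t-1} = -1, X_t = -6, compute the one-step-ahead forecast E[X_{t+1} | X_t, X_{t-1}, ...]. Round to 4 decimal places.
E[X_{t+1} \mid \mathcal F_t] = -0.3600

For an AR(p) model X_t = c + sum_i phi_i X_{t-i} + eps_t, the
one-step-ahead conditional mean is
  E[X_{t+1} | X_t, ...] = c + sum_i phi_i X_{t+1-i}.
Substitute known values:
  E[X_{t+1} | ...] = (0.062) * (-6) + (-0.012) * (-1)
                   = -0.3600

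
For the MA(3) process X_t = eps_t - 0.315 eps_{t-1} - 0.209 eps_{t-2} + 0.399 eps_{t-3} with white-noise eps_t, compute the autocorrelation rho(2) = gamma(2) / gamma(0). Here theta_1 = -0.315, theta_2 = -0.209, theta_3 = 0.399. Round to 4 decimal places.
\rho(2) = -0.2570

For an MA(q) process with theta_0 = 1, the autocovariance is
  gamma(k) = sigma^2 * sum_{i=0..q-k} theta_i * theta_{i+k},
and rho(k) = gamma(k) / gamma(0). Sigma^2 cancels.
  numerator   = (1)*(-0.209) + (-0.315)*(0.399) = -0.334685.
  denominator = (1)^2 + (-0.315)^2 + (-0.209)^2 + (0.399)^2 = 1.302107.
  rho(2) = -0.334685 / 1.302107 = -0.2570.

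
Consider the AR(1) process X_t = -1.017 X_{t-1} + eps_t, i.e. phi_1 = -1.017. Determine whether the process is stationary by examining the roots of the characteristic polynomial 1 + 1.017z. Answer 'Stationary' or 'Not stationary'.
\text{Not stationary}

The AR(p) characteristic polynomial is P(z) = 1 + 1.017z.
Stationarity requires all roots to lie outside the unit circle, i.e. |z| > 1 for every root.
This is linear in z: 1 + (1.017) z = 0  =>  z = -1/(1.017) = -0.983284,  |z| = 0.983284.
Moduli of all roots: 0.9833.
All moduli strictly greater than 1? No.
Verdict: Not stationary.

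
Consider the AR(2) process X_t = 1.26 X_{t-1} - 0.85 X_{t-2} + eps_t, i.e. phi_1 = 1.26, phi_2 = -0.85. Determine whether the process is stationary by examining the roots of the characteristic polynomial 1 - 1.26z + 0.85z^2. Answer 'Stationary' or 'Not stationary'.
\text{Stationary}

The AR(p) characteristic polynomial is P(z) = 1 - 1.26z + 0.85z^2.
Stationarity requires all roots to lie outside the unit circle, i.e. |z| > 1 for every root.
Set 1 + (-1.26) z + (0.85) z^2 = 0, i.e. a z^2 + b z + c = 0 with a = 0.85, b = -1.26, c = 1.
Discriminant D = b^2 - 4ac = (-1.26)^2 - 4*(0.85)*1 = 1.5876 - (3.4) = -1.8124.
D < 0, so the roots are the complex-conjugate pair z = (-b +/- i sqrt(-D)) / (2a) = 0.7412 +/- 0.7919i.
For a conjugate pair |z|^2 = z * conj(z) = (product of roots) = c/a = 1/(0.85) = 1.176471, so |z| = sqrt(1.176471) = 1.0847 for both roots.
Moduli of all roots: 1.0847, 1.0847.
All moduli strictly greater than 1? Yes.
Verdict: Stationary.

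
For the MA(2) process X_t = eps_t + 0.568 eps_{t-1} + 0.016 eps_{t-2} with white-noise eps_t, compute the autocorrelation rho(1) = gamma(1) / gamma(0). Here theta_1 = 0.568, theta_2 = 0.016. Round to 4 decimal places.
\rho(1) = 0.4362

For an MA(q) process with theta_0 = 1, the autocovariance is
  gamma(k) = sigma^2 * sum_{i=0..q-k} theta_i * theta_{i+k},
and rho(k) = gamma(k) / gamma(0). Sigma^2 cancels.
  numerator   = (1)*(0.568) + (0.568)*(0.016) = 0.577088.
  denominator = (1)^2 + (0.568)^2 + (0.016)^2 = 1.32288.
  rho(1) = 0.577088 / 1.32288 = 0.4362.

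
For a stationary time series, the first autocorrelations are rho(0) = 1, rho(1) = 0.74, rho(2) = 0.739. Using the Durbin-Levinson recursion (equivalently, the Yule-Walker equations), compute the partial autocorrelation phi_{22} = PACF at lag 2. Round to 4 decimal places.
\phi_{22} = 0.4231

The PACF at lag k is phi_{kk}, the last component of the solution
to the Yule-Walker system G_k phi = r_k where
  (G_k)_{ij} = rho(|i - j|), (r_k)_i = rho(i), i,j = 1..k.
Equivalently, Durbin-Levinson gives phi_{kk} iteratively:
  phi_{11} = rho(1)
  phi_{kk} = [rho(k) - sum_{j=1..k-1} phi_{k-1,j} rho(k-j)]
            / [1 - sum_{j=1..k-1} phi_{k-1,j} rho(j)],
  phi_{k,j} = phi_{k-1,j} - phi_{kk} phi_{k-1,k-j},  j = 1..k-1.
Step k = 1:
  phi_11 = rho(1) = 0.74.
Step k = 2:
  phi_22 = [rho(2) - phi_11 rho(1)] / [1 - phi_11 rho(1)] = [0.739 - (0.74)(0.74)] / [1 - (0.74)(0.74)]
         = 0.1914 / 0.4524 = 0.4231.
Therefore phi_{22} = 0.4231.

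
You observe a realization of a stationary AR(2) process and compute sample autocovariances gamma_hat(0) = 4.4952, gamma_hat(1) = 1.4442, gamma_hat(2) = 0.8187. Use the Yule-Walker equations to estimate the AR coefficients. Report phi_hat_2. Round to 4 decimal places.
\hat\phi_{2} = 0.0880

The Yule-Walker equations for an AR(p) process read, in matrix form,
  Gamma_p phi = r_p,   with   (Gamma_p)_{ij} = gamma(|i - j|),
                       (r_p)_i = gamma(i),   i,j = 1..p.
Substitute the sample gammas (Toeplitz matrix and right-hand side of size 2):
  Gamma_p = [[4.4952, 1.4442], [1.4442, 4.4952]]
  r_p     = [1.4442, 0.8187]
Written out:
  4.4952 phi_1 + 1.4442 phi_2 = 1.4442
  1.4442 phi_1 + 4.4952 phi_2 = 0.8187
Solve by Cramer's rule:
  det = gamma(0)^2 - gamma(1)^2 = (4.4952)^2 - (1.4442)^2 = 20.20682304 - 2.08571364 = 18.1211094
  phi_hat_1 = [gamma(1) gamma(0) - gamma(1) gamma(2)] / det = [(1.4442)(4.4952) - (1.4442)(0.8187)] / 18.1211094 = 5.3096013 / 18.1211094 = 0.293
  phi_hat_2 = [gamma(0) gamma(2) - gamma(1)^2] / det = [(4.4952)(0.8187) - (1.4442)^2] / 18.1211094 = 1.5945066 / 18.1211094 = 0.088
So phi_hat = [0.2930, 0.0880].
Therefore phi_hat_2 = 0.0880.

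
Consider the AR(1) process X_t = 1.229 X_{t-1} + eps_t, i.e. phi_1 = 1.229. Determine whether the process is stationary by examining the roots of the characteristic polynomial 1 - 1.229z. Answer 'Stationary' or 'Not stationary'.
\text{Not stationary}

The AR(p) characteristic polynomial is P(z) = 1 - 1.229z.
Stationarity requires all roots to lie outside the unit circle, i.e. |z| > 1 for every root.
This is linear in z: 1 + (-1.229) z = 0  =>  z = -1/(-1.229) = 0.81367,  |z| = 0.81367.
Moduli of all roots: 0.8137.
All moduli strictly greater than 1? No.
Verdict: Not stationary.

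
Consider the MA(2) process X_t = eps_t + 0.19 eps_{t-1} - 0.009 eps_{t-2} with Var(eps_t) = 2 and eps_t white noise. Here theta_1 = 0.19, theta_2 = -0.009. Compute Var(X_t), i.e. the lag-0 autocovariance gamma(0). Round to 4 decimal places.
\gamma(0) = 2.0724

For an MA(q) process X_t = eps_t + sum_i theta_i eps_{t-i} with
Var(eps_t) = sigma^2, the variance is
  gamma(0) = sigma^2 * (1 + sum_i theta_i^2).
  sum_i theta_i^2 = (0.19)^2 + (-0.009)^2 = 0.0361 + 0.000081 = 0.036181.
  gamma(0) = 2 * (1 + 0.036181) = 2 * 1.036181 = 2.072362, which rounds to 2.0724.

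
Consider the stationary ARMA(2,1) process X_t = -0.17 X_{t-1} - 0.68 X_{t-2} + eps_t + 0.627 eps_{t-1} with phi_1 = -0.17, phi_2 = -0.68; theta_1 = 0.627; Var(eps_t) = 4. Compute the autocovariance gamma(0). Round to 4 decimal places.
\gamma(0) = 9.5189

Multiply the model equation by X_{t-k} and take expectations. With theta_0 = psi_0 = 1 and psi_j the MA(infinity) weights, this gives
  gamma(k) - sum_i phi_i gamma(k-i) = c_k,
  c_k = sigma^2 * sum_{j=k..q} theta_j psi_{j-k}   (c_k = 0 for k > q),
using gamma(-m) = gamma(m).
psi-weights needed (psi_j = theta_j + sum_i phi_i psi_{j-i}):
  psi_1 = theta_1 + phi_1 = 0.627 + (-0.17) = 0.457
Right-hand sides:
  c_0 = sigma^2 (1 + theta_1 psi_1) = 4 * (1 + (0.627)(0.457)) = 4 * 1.286539 = 5.146156
  c_1 = sigma^2 theta_1 = 4 * (0.627) = 2.508
  c_2 = 0
Equations for k = 0, 1, 2 (AR order 2, c_2 = 0):
  (E0) gamma(0) = phi_1 gamma(1) + phi_2 gamma(2) + c_0
  (E1) gamma(1) = phi_1 gamma(0) + phi_2 gamma(1) + c_1
  (E2) gamma(2) = phi_1 gamma(1) + phi_2 gamma(0)
From (E1): gamma(1) = A gamma(0) + B with
  A = phi_1 / (1 - phi_2) = -0.17 / 1.68 = -0.10119,   B = c_1 / (1 - phi_2) = 2.508 / 1.68 = 1.492857.
Insert (E2) into (E0): gamma(0) (1 - phi_2^2) = phi_1 (1 + phi_2) gamma(1) + c_0.
  phi_1 (1 + phi_2) = (-0.17)(0.32) = -0.0544,   1 - phi_2^2 = 0.5376.
Replace gamma(1) by A gamma(0) + B and collect gamma(0):
  gamma(0) [0.5376 - (-0.0544)(-0.10119)] = (-0.0544)(1.492857) + 5.146156
  gamma(0) * 0.532095 = 5.064945
  gamma(0) = 5.064945 / 0.532095 = 9.518868.
Therefore gamma(0) = 9.5189 (to 4 decimal places).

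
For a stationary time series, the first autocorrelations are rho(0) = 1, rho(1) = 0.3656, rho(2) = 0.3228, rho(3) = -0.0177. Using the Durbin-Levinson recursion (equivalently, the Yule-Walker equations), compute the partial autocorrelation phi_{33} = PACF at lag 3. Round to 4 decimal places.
\phi_{33} = -0.2300

The PACF at lag k is phi_{kk}, the last component of the solution
to the Yule-Walker system G_k phi = r_k where
  (G_k)_{ij} = rho(|i - j|), (r_k)_i = rho(i), i,j = 1..k.
Equivalently, Durbin-Levinson gives phi_{kk} iteratively:
  phi_{11} = rho(1)
  phi_{kk} = [rho(k) - sum_{j=1..k-1} phi_{k-1,j} rho(k-j)]
            / [1 - sum_{j=1..k-1} phi_{k-1,j} rho(j)],
  phi_{k,j} = phi_{k-1,j} - phi_{kk} phi_{k-1,k-j},  j = 1..k-1.
Step k = 1:
  phi_11 = rho(1) = 0.3656.
Step k = 2:
  phi_22 = [rho(2) - phi_11 rho(1)] / [1 - phi_11 rho(1)] = [0.3228 - (0.3656)(0.3656)] / [1 - (0.3656)(0.3656)]
         = 0.18913664 / 0.86633664 = 0.218318.
  Update: phi_21 = phi_11 - phi_22 phi_11 = 0.3656 - (0.218318)(0.3656) = 0.285783.
Step k = 3:
  phi_33 = [rho(3) - phi_21 rho(2) - phi_22 rho(1)] / [1 - phi_21 rho(1) - phi_22 rho(2)]
    numerator   = -0.0177 - (0.285783)(0.3228) - (0.218318)(0.3656) = -0.18976772
    denominator = 1 - (0.285783)(0.3656) - (0.218318)(0.3228) = 0.82504476
  phi_33 = -0.18976772 / 0.82504476 = -0.23.
Therefore phi_{33} = -0.2300.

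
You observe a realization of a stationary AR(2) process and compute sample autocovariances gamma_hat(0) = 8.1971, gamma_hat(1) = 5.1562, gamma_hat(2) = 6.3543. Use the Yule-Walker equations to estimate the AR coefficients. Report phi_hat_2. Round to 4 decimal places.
\hat\phi_{2} = 0.6280

The Yule-Walker equations for an AR(p) process read, in matrix form,
  Gamma_p phi = r_p,   with   (Gamma_p)_{ij} = gamma(|i - j|),
                       (r_p)_i = gamma(i),   i,j = 1..p.
Substitute the sample gammas (Toeplitz matrix and right-hand side of size 2):
  Gamma_p = [[8.1971, 5.1562], [5.1562, 8.1971]]
  r_p     = [5.1562, 6.3543]
Written out:
  8.1971 phi_1 + 5.1562 phi_2 = 5.1562
  5.1562 phi_1 + 8.1971 phi_2 = 6.3543
Solve by Cramer's rule:
  det = gamma(0)^2 - gamma(1)^2 = (8.1971)^2 - (5.1562)^2 = 67.19244841 - 26.58639844 = 40.60604997
  phi_hat_1 = [gamma(1) gamma(0) - gamma(1) gamma(2)] / det = [(5.1562)(8.1971) - (5.1562)(6.3543)] / 40.60604997 = 9.50184536 / 40.60604997 = 0.234
  phi_hat_2 = [gamma(0) gamma(2) - gamma(1)^2] / det = [(8.1971)(6.3543) - (5.1562)^2] / 40.60604997 = 25.50043409 / 40.60604997 = 0.628
So phi_hat = [0.2340, 0.6280].
Therefore phi_hat_2 = 0.6280.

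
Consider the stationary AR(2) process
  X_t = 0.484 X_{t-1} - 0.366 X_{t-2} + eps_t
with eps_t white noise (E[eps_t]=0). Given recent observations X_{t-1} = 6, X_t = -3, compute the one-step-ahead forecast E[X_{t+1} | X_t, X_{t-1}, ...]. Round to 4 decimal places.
E[X_{t+1} \mid \mathcal F_t] = -3.6480

For an AR(p) model X_t = c + sum_i phi_i X_{t-i} + eps_t, the
one-step-ahead conditional mean is
  E[X_{t+1} | X_t, ...] = c + sum_i phi_i X_{t+1-i}.
Substitute known values:
  E[X_{t+1} | ...] = (0.484) * (-3) + (-0.366) * (6)
                   = -3.6480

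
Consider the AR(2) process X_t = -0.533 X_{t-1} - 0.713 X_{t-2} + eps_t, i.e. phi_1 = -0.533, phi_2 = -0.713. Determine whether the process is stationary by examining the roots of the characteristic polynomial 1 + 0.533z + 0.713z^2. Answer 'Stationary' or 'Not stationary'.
\text{Stationary}

The AR(p) characteristic polynomial is P(z) = 1 + 0.533z + 0.713z^2.
Stationarity requires all roots to lie outside the unit circle, i.e. |z| > 1 for every root.
Set 1 + (0.533) z + (0.713) z^2 = 0, i.e. a z^2 + b z + c = 0 with a = 0.713, b = 0.533, c = 1.
Discriminant D = b^2 - 4ac = (0.533)^2 - 4*(0.713)*1 = 0.284089 - (2.852) = -2.567911.
D < 0, so the roots are the complex-conjugate pair z = (-b +/- i sqrt(-D)) / (2a) = -0.3738 +/- 1.1238i.
For a conjugate pair |z|^2 = z * conj(z) = (product of roots) = c/a = 1/(0.713) = 1.402525, so |z| = sqrt(1.402525) = 1.1843 for both roots.
Moduli of all roots: 1.1843, 1.1843.
All moduli strictly greater than 1? Yes.
Verdict: Stationary.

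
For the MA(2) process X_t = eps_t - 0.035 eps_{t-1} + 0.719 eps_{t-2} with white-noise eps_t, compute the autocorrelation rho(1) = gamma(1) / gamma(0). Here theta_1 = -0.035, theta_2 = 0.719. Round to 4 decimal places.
\rho(1) = -0.0396

For an MA(q) process with theta_0 = 1, the autocovariance is
  gamma(k) = sigma^2 * sum_{i=0..q-k} theta_i * theta_{i+k},
and rho(k) = gamma(k) / gamma(0). Sigma^2 cancels.
  numerator   = (1)*(-0.035) + (-0.035)*(0.719) = -0.060165.
  denominator = (1)^2 + (-0.035)^2 + (0.719)^2 = 1.518186.
  rho(1) = -0.060165 / 1.518186 = -0.0396.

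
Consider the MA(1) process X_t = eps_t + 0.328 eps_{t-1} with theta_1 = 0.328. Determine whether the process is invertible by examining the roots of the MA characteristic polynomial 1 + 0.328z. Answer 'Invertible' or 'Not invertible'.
\text{Invertible}

The MA(q) characteristic polynomial is P(z) = 1 + 0.328z.
Invertibility requires all roots to lie outside the unit circle, i.e. |z| > 1 for every root.
This is linear in z: 1 + (0.328) z = 0  =>  z = -1/(0.328) = -3.04878,  |z| = 3.04878.
Moduli of all roots: 3.0488.
All moduli strictly greater than 1? Yes.
Verdict: Invertible.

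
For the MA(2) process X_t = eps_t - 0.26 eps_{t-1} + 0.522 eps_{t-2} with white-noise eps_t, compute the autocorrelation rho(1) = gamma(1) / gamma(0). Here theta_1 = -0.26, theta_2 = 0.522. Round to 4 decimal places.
\rho(1) = -0.2953

For an MA(q) process with theta_0 = 1, the autocovariance is
  gamma(k) = sigma^2 * sum_{i=0..q-k} theta_i * theta_{i+k},
and rho(k) = gamma(k) / gamma(0). Sigma^2 cancels.
  numerator   = (1)*(-0.26) + (-0.26)*(0.522) = -0.39572.
  denominator = (1)^2 + (-0.26)^2 + (0.522)^2 = 1.340084.
  rho(1) = -0.39572 / 1.340084 = -0.2953.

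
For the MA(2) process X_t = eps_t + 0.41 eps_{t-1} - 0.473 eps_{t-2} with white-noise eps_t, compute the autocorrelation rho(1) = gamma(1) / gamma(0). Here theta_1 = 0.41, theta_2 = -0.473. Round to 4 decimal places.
\rho(1) = 0.1552

For an MA(q) process with theta_0 = 1, the autocovariance is
  gamma(k) = sigma^2 * sum_{i=0..q-k} theta_i * theta_{i+k},
and rho(k) = gamma(k) / gamma(0). Sigma^2 cancels.
  numerator   = (1)*(0.41) + (0.41)*(-0.473) = 0.21607.
  denominator = (1)^2 + (0.41)^2 + (-0.473)^2 = 1.391829.
  rho(1) = 0.21607 / 1.391829 = 0.1552.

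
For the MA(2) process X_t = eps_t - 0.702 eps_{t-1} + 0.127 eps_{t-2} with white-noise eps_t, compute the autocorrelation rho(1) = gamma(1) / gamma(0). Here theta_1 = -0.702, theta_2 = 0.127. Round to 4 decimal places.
\rho(1) = -0.5243

For an MA(q) process with theta_0 = 1, the autocovariance is
  gamma(k) = sigma^2 * sum_{i=0..q-k} theta_i * theta_{i+k},
and rho(k) = gamma(k) / gamma(0). Sigma^2 cancels.
  numerator   = (1)*(-0.702) + (-0.702)*(0.127) = -0.791154.
  denominator = (1)^2 + (-0.702)^2 + (0.127)^2 = 1.508933.
  rho(1) = -0.791154 / 1.508933 = -0.5243.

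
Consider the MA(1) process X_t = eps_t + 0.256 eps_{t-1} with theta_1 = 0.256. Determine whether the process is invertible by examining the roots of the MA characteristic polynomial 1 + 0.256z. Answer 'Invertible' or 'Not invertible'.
\text{Invertible}

The MA(q) characteristic polynomial is P(z) = 1 + 0.256z.
Invertibility requires all roots to lie outside the unit circle, i.e. |z| > 1 for every root.
This is linear in z: 1 + (0.256) z = 0  =>  z = -1/(0.256) = -3.90625,  |z| = 3.90625.
Moduli of all roots: 3.9062.
All moduli strictly greater than 1? Yes.
Verdict: Invertible.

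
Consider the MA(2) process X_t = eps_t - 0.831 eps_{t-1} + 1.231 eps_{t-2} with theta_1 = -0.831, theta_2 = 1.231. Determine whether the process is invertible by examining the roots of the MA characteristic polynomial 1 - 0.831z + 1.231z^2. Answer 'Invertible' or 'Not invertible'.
\text{Not invertible}

The MA(q) characteristic polynomial is P(z) = 1 - 0.831z + 1.231z^2.
Invertibility requires all roots to lie outside the unit circle, i.e. |z| > 1 for every root.
Set 1 + (-0.831) z + (1.231) z^2 = 0, i.e. a z^2 + b z + c = 0 with a = 1.231, b = -0.831, c = 1.
Discriminant D = b^2 - 4ac = (-0.831)^2 - 4*(1.231)*1 = 0.690561 - (4.924) = -4.233439.
D < 0, so the roots are the complex-conjugate pair z = (-b +/- i sqrt(-D)) / (2a) = 0.3375 +/- 0.8357i.
For a conjugate pair |z|^2 = z * conj(z) = (product of roots) = c/a = 1/(1.231) = 0.812348, so |z| = sqrt(0.812348) = 0.9013 for both roots.
Moduli of all roots: 0.9013, 0.9013.
All moduli strictly greater than 1? No.
Verdict: Not invertible.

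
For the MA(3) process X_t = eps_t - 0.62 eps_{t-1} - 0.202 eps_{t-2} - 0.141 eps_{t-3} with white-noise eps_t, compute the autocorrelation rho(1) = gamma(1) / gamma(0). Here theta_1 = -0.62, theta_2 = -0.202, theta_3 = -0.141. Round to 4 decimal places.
\rho(1) = -0.3227

For an MA(q) process with theta_0 = 1, the autocovariance is
  gamma(k) = sigma^2 * sum_{i=0..q-k} theta_i * theta_{i+k},
and rho(k) = gamma(k) / gamma(0). Sigma^2 cancels.
  numerator   = (1)*(-0.62) + (-0.62)*(-0.202) + (-0.202)*(-0.141) = -0.466278.
  denominator = (1)^2 + (-0.62)^2 + (-0.202)^2 + (-0.141)^2 = 1.445085.
  rho(1) = -0.466278 / 1.445085 = -0.3227.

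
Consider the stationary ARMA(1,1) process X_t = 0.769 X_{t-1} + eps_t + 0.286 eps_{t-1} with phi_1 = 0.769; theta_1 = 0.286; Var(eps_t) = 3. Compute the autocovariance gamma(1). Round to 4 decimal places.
\gamma(1) = 9.4487

Multiply the model equation by X_{t-k} and take expectations. With theta_0 = psi_0 = 1 and psi_j the MA(infinity) weights, this gives
  gamma(k) - sum_i phi_i gamma(k-i) = c_k,
  c_k = sigma^2 * sum_{j=k..q} theta_j psi_{j-k}   (c_k = 0 for k > q),
using gamma(-m) = gamma(m).
psi-weights needed (psi_j = theta_j + sum_i phi_i psi_{j-i}):
  psi_1 = theta_1 + phi_1 = 0.286 + (0.769) = 1.055
Right-hand sides:
  c_0 = sigma^2 (1 + theta_1 psi_1) = 3 * (1 + (0.286)(1.055)) = 3 * 1.30173 = 3.90519
  c_1 = sigma^2 theta_1 = 3 * (0.286) = 0.858
  c_2 = 0
Equations for k = 0 and k = 1 (AR order 1):
  gamma(0) = phi_1 gamma(1) + c_0
  gamma(1) = phi_1 gamma(0) + c_1
Substituting the second into the first: gamma(0) (1 - phi_1^2) = c_0 + phi_1 c_1, so
  gamma(0) = (c_0 + phi_1 c_1) / (1 - phi_1^2) = (3.90519 + (0.769)(0.858)) / (1 - (0.769)^2) = 4.564992 / 0.408639 = 11.17121.
  gamma(1) = phi_1 gamma(0) + c_1 = (0.769)(11.17121) + (0.858) = 9.44866.
Therefore gamma(1) = 9.4487 (to 4 decimal places).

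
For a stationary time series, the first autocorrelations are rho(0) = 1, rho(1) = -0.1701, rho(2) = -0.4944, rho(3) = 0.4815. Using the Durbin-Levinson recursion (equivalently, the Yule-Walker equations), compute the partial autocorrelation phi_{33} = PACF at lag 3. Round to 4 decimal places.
\phi_{33} = 0.3779

The PACF at lag k is phi_{kk}, the last component of the solution
to the Yule-Walker system G_k phi = r_k where
  (G_k)_{ij} = rho(|i - j|), (r_k)_i = rho(i), i,j = 1..k.
Equivalently, Durbin-Levinson gives phi_{kk} iteratively:
  phi_{11} = rho(1)
  phi_{kk} = [rho(k) - sum_{j=1..k-1} phi_{k-1,j} rho(k-j)]
            / [1 - sum_{j=1..k-1} phi_{k-1,j} rho(j)],
  phi_{k,j} = phi_{k-1,j} - phi_{kk} phi_{k-1,k-j},  j = 1..k-1.
Step k = 1:
  phi_11 = rho(1) = -0.1701.
Step k = 2:
  phi_22 = [rho(2) - phi_11 rho(1)] / [1 - phi_11 rho(1)] = [-0.4944 - (-0.1701)(-0.1701)] / [1 - (-0.1701)(-0.1701)]
         = -0.52333401 / 0.97106599 = -0.538927.
  Update: phi_21 = phi_11 - phi_22 phi_11 = -0.1701 - (-0.538927)(-0.1701) = -0.261772.
Step k = 3:
  phi_33 = [rho(3) - phi_21 rho(2) - phi_22 rho(1)] / [1 - phi_21 rho(1) - phi_22 rho(2)]
    numerator   = 0.4815 - (-0.261772)(-0.4944) - (-0.538927)(-0.1701) = 0.26040861
    denominator = 1 - (-0.261772)(-0.1701) - (-0.538927)(-0.4944) = 0.68902698
  phi_33 = 0.26040861 / 0.68902698 = 0.3779.
Therefore phi_{33} = 0.3779.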